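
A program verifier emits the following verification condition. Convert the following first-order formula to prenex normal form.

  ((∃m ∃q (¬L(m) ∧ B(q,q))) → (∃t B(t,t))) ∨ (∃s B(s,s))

Rewrite implications/biconditionals: A → B as ¬A ∨ B.
  ¬(∃m ∃q (¬L(m) ∧ B(q,q))) ∨ (∃t B(t,t)) ∨ (∃s B(s,s))
Drive negations inward (¬∀x A ≡ ∃x ¬A, ¬∃x A ≡ ∀x ¬A, De Morgan for ∧/∨):
  (∀m ∀q (L(m) ∨ ¬B(q,q))) ∨ (∃t B(t,t)) ∨ (∃s B(s,s))
Finally move all quantifiers to the prefix:
  ∀m ∀q ∃t ∃s (L(m) ∨ ¬B(q,q) ∨ B(t,t) ∨ B(s,s))

∀m ∀q ∃t ∃s (L(m) ∨ ¬B(q,q) ∨ B(t,t) ∨ B(s,s))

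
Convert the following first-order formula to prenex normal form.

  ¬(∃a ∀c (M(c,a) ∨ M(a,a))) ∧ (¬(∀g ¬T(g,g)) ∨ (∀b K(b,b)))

Drive negations inward (¬∀x A ≡ ∃x ¬A, ¬∃x A ≡ ∀x ¬A, De Morgan for ∧/∨):
  (∀a ∃c (¬M(c,a) ∧ ¬M(a,a))) ∧ ((∃g T(g,g)) ∨ (∀b K(b,b)))
Pull the quantifiers to the front (each side's bound variable is not free in the other side):
  ∀a ∃c ∃g ∀b (¬M(c,a) ∧ ¬M(a,a) ∧ (T(g,g) ∨ K(b,b)))

∀a ∃c ∃g ∀b (¬M(c,a) ∧ ¬M(a,a) ∧ (T(g,g) ∨ K(b,b)))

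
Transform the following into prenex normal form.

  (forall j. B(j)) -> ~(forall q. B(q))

exists j. exists q. (~B(j) | ~B(q))

Rewrite implications/biconditionals: A → B as ¬A ∨ B.
  ~(forall j. B(j)) | ~(forall q. B(q))
Drive negations inward (¬∀x A ≡ ∃x ¬A, ¬∃x A ≡ ∀x ¬A, De Morgan for ∧/∨):
  (exists j. ~B(j)) | (exists q. ~B(q))
All bound variables are already distinct, so no renaming is needed.
Pull the quantifiers to the front (each side's bound variable is not free in the other side):
  exists j. exists q. (~B(j) | ~B(q))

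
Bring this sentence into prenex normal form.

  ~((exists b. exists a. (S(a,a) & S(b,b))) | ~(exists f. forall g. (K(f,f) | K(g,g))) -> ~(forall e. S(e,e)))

exists b. exists a. forall f. exists g. forall e. ((S(a,a) & S(b,b) | ~K(f,f) & ~K(g,g)) & S(e,e))

Rewrite implications/biconditionals: A → B as ¬A ∨ B.
  ~(~((exists b. exists a. (S(a,a) & S(b,b))) | ~(exists f. forall g. (K(f,f) | K(g,g)))) | ~(forall e. S(e,e)))
Drive negations inward (¬∀x A ≡ ∃x ¬A, ¬∃x A ≡ ∀x ¬A, De Morgan for ∧/∨):
  ((exists b. exists a. (S(a,a) & S(b,b))) | (forall f. exists g. (~K(f,f) & ~K(g,g)))) & (forall e. S(e,e))
Extract every quantifier outward, since the variables are now distinct and don't occur free across branches:
  exists b. exists a. forall f. exists g. forall e. ((S(a,a) & S(b,b) | ~K(f,f) & ~K(g,g)) & S(e,e))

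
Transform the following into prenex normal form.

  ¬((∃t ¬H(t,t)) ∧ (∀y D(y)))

Drive negations inward (¬∀x A ≡ ∃x ¬A, ¬∃x A ≡ ∀x ¬A, De Morgan for ∧/∨):
  (∀t H(t,t)) ∨ (∃y ¬D(y))
All bound variables are already distinct, so no renaming is needed.
Finally move all quantifiers to the prefix:
  ∀t ∃y (H(t,t) ∨ ¬D(y))

∀t ∃y (H(t,t) ∨ ¬D(y))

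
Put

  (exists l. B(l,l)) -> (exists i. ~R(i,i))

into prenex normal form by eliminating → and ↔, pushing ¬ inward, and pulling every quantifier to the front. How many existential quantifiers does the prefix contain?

Rewrite implications/biconditionals: A → B as ¬A ∨ B.
  ~(exists l. B(l,l)) | (exists i. ~R(i,i))
Drive negations inward (¬∀x A ≡ ∃x ¬A, ¬∃x A ≡ ∀x ¬A, De Morgan for ∧/∨):
  (forall l. ~B(l,l)) | (exists i. ~R(i,i))
Pull the quantifiers to the front (each side's bound variable is not free in the other side):
  forall l. exists i. (~B(l,l) | ~R(i,i))
The prefix is forall l exists i: 1 universal, 1 existential.

1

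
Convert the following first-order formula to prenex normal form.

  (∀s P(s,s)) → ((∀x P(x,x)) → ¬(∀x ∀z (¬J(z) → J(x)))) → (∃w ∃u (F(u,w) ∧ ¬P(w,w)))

Rewrite implications/biconditionals: A → B as ¬A ∨ B.
  ¬(∀s P(s,s)) ∨ ¬(¬(∀x P(x,x)) ∨ ¬(∀x ∀z (¬¬J(z) ∨ J(x)))) ∨ (∃w ∃u (F(u,w) ∧ ¬P(w,w)))
Move each ¬ inward, flipping quantifiers it crosses:
  (∃s ¬P(s,s)) ∨ (∀x P(x,x)) ∧ (∀x ∀z (J(z) ∨ J(x))) ∨ (∃w ∃u (F(u,w) ∧ ¬P(w,w)))
Rename bound variables to avoid capture: x↦v1.
  (∃s ¬P(s,s)) ∨ (∀x P(x,x)) ∧ (∀v1 ∀z (J(z) ∨ J(v1))) ∨ (∃w ∃u (F(u,w) ∧ ¬P(w,w)))
Pull the quantifiers to the front (each side's bound variable is not free in the other side):
  ∃s ∀x ∀v1 ∀z ∃w ∃u (¬P(s,s) ∨ P(x,x) ∧ (J(z) ∨ J(v1)) ∨ F(u,w) ∧ ¬P(w,w))

∃s ∀x ∀v1 ∀z ∃w ∃u (¬P(s,s) ∨ P(x,x) ∧ (J(z) ∨ J(v1)) ∨ F(u,w) ∧ ¬P(w,w))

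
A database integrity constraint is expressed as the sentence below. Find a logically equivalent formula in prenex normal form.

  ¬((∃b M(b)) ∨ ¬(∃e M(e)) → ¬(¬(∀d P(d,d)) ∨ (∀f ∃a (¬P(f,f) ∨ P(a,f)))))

∃b ∀e ∃d ∀f ∃a ((M(b) ∨ ¬M(e)) ∧ (¬P(d,d) ∨ ¬P(f,f) ∨ P(a,f)))

Eliminate → and ↔ using ¬ and ∨.
  ¬(¬((∃b M(b)) ∨ ¬(∃e M(e))) ∨ ¬(¬(∀d P(d,d)) ∨ (∀f ∃a (¬P(f,f) ∨ P(a,f)))))
Push ¬ through the quantifiers and connectives to reach negation normal form:
  ((∃b M(b)) ∨ (∀e ¬M(e))) ∧ ((∃d ¬P(d,d)) ∨ (∀f ∃a (¬P(f,f) ∨ P(a,f))))
Pull the quantifiers to the front (each side's bound variable is not free in the other side):
  ∃b ∀e ∃d ∀f ∃a ((M(b) ∨ ¬M(e)) ∧ (¬P(d,d) ∨ ¬P(f,f) ∨ P(a,f)))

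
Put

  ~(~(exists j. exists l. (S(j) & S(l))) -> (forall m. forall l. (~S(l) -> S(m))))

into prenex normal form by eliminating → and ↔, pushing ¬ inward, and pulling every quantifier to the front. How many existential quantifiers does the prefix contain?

2

First replace A → B with ¬A ∨ B.
  ~(~~(exists j. exists l. (S(j) & S(l))) | (forall m. forall l. (~~S(l) | S(m))))
Push ¬ through the quantifiers and connectives to reach negation normal form:
  (forall j. forall l. (~S(j) | ~S(l))) & (exists m. exists l. (~S(l) & ~S(m)))
Rename bound variables to avoid capture: l↦x.
  (forall j. forall l. (~S(j) | ~S(l))) & (exists m. exists x. (~S(x) & ~S(m)))
Finally move all quantifiers to the prefix:
  forall j. forall l. exists m. exists x. ((~S(j) | ~S(l)) & ~S(x) & ~S(m))
The prefix is forall j forall l exists m exists x: 2 universal, 2 existential.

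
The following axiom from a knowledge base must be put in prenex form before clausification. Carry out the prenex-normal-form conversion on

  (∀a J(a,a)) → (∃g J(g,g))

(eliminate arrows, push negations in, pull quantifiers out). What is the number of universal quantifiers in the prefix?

0

Eliminate → and ↔ using ¬ and ∨.
  ¬(∀a J(a,a)) ∨ (∃g J(g,g))
Drive negations inward (¬∀x A ≡ ∃x ¬A, ¬∃x A ≡ ∀x ¬A, De Morgan for ∧/∨):
  (∃a ¬J(a,a)) ∨ (∃g J(g,g))
All bound variables are already distinct, so no renaming is needed.
Pull the quantifiers to the front (each side's bound variable is not free in the other side):
  ∃a ∃g (¬J(a,a) ∨ J(g,g))
The prefix is ∃a ∃g: 0 universal, 2 existential.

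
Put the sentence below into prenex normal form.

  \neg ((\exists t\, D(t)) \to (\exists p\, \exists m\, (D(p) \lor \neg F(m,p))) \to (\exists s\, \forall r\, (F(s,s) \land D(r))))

Eliminate → and ↔ using ¬ and ∨.
  \neg (\neg (\exists t\, D(t)) \lor \neg (\exists p\, \exists m\, (D(p) \lor \neg F(m,p))) \lor (\exists s\, \forall r\, (F(s,s) \land D(r))))
Drive negations inward (¬∀x A ≡ ∃x ¬A, ¬∃x A ≡ ∀x ¬A, De Morgan for ∧/∨):
  (\exists t\, D(t)) \land (\exists p\, \exists m\, (D(p) \lor \neg F(m,p))) \land (\forall s\, \exists r\, (\neg F(s,s) \lor \neg D(r)))
All bound variables are already distinct, so no renaming is needed.
Finally move all quantifiers to the prefix:
  \exists t\, \exists p\, \exists m\, \forall s\, \exists r\, (D(t) \land (D(p) \lor \neg F(m,p)) \land (\neg F(s,s) \lor \neg D(r)))

\exists t\, \exists p\, \exists m\, \forall s\, \exists r\, (D(t) \land (D(p) \lor \neg F(m,p)) \land (\neg F(s,s) \lor \neg D(r)))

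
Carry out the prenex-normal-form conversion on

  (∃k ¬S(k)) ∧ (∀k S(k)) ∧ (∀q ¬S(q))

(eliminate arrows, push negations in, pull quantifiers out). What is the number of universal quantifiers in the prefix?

Give each quantifier a distinct variable: k↦w1.
  (∃k ¬S(k)) ∧ (∀w1 S(w1)) ∧ (∀q ¬S(q))
Pull the quantifiers to the front (each side's bound variable is not free in the other side):
  ∃k ∀w1 ∀q (¬S(k) ∧ S(w1) ∧ ¬S(q))
The prefix is ∃k ∀w1 ∀q: 2 universal, 1 existential.

2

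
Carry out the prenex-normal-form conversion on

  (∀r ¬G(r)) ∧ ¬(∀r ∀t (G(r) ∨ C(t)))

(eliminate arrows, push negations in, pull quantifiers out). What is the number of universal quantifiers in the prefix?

1

Move each ¬ inward, flipping quantifiers it crosses:
  (∀r ¬G(r)) ∧ (∃r ∃t (¬G(r) ∧ ¬C(t)))
Give each quantifier a distinct variable: r↦w1.
  (∀r ¬G(r)) ∧ (∃w1 ∃t (¬G(w1) ∧ ¬C(t)))
Pull the quantifiers to the front (each side's bound variable is not free in the other side):
  ∀r ∃w1 ∃t (¬G(r) ∧ ¬G(w1) ∧ ¬C(t))
The prefix is ∀r ∃w1 ∃t: 1 universal, 2 existential.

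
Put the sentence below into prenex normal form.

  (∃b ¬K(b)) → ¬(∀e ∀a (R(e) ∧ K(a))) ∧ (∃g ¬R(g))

Rewrite implications/biconditionals: A → B as ¬A ∨ B.
  ¬(∃b ¬K(b)) ∨ ¬(∀e ∀a (R(e) ∧ K(a))) ∧ (∃g ¬R(g))
Drive negations inward (¬∀x A ≡ ∃x ¬A, ¬∃x A ≡ ∀x ¬A, De Morgan for ∧/∨):
  (∀b K(b)) ∨ (∃e ∃a (¬R(e) ∨ ¬K(a))) ∧ (∃g ¬R(g))
All bound variables are already distinct, so no renaming is needed.
Finally move all quantifiers to the prefix:
  ∀b ∃e ∃a ∃g (K(b) ∨ (¬R(e) ∨ ¬K(a)) ∧ ¬R(g))

∀b ∃e ∃a ∃g (K(b) ∨ (¬R(e) ∨ ¬K(a)) ∧ ¬R(g))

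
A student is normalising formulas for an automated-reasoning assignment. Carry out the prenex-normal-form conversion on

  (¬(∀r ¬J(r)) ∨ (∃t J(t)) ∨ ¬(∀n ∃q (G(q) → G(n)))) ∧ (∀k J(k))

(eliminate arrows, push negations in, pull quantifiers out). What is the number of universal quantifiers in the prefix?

Rewrite implications/biconditionals: A → B as ¬A ∨ B.
  (¬(∀r ¬J(r)) ∨ (∃t J(t)) ∨ ¬(∀n ∃q (¬G(q) ∨ G(n)))) ∧ (∀k J(k))
Push ¬ through the quantifiers and connectives to reach negation normal form:
  ((∃r J(r)) ∨ (∃t J(t)) ∨ (∃n ∀q (G(q) ∧ ¬G(n)))) ∧ (∀k J(k))
Extract every quantifier outward, since the variables are now distinct and don't occur free across branches:
  ∃r ∃t ∃n ∀q ∀k ((J(r) ∨ J(t) ∨ G(q) ∧ ¬G(n)) ∧ J(k))
The prefix is ∃r ∃t ∃n ∀q ∀k: 2 universal, 3 existential.

2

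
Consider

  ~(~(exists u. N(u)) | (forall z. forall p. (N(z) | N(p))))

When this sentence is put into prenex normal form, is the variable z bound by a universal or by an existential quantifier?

Move each ¬ inward, flipping quantifiers it crosses:
  (exists u. N(u)) & (exists z. exists p. (~N(z) & ~N(p)))
Pull the quantifiers to the front (each side's bound variable is not free in the other side):
  exists u. exists z. exists p. (N(u) & ~N(z) & ~N(p))
The quantifier forall z sits under an odd number of negations, so it flips to exists z.

existential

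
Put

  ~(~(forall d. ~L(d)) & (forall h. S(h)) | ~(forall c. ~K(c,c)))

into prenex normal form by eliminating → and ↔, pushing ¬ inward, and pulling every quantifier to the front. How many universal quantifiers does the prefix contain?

Move each ¬ inward, flipping quantifiers it crosses:
  ((forall d. ~L(d)) | (exists h. ~S(h))) & (forall c. ~K(c,c))
Finally move all quantifiers to the prefix:
  forall d. exists h. forall c. ((~L(d) | ~S(h)) & ~K(c,c))
The prefix is forall d exists h forall c: 2 universal, 1 existential.

2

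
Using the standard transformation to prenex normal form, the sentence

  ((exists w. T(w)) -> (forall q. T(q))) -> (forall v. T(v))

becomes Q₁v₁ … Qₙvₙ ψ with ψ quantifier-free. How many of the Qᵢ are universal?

1

Eliminate → and ↔ using ¬ and ∨.
  ~(~(exists w. T(w)) | (forall q. T(q))) | (forall v. T(v))
Drive negations inward (¬∀x A ≡ ∃x ¬A, ¬∃x A ≡ ∀x ¬A, De Morgan for ∧/∨):
  (exists w. T(w)) & (exists q. ~T(q)) | (forall v. T(v))
Extract every quantifier outward, since the variables are now distinct and don't occur free across branches:
  exists w. exists q. forall v. (T(w) & ~T(q) | T(v))
The prefix is exists w exists q forall v: 1 universal, 2 existential.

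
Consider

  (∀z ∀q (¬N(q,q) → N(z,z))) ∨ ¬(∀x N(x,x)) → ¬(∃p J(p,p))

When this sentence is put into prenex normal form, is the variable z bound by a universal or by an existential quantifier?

existential

Eliminate → and ↔ using ¬ and ∨.
  ¬((∀z ∀q (¬¬N(q,q) ∨ N(z,z))) ∨ ¬(∀x N(x,x))) ∨ ¬(∃p J(p,p))
Move each ¬ inward, flipping quantifiers it crosses:
  (∃z ∃q (¬N(q,q) ∧ ¬N(z,z))) ∧ (∀x N(x,x)) ∨ (∀p ¬J(p,p))
Extract every quantifier outward, since the variables are now distinct and don't occur free across branches:
  ∃z ∃q ∀x ∀p (¬N(q,q) ∧ ¬N(z,z) ∧ N(x,x) ∨ ¬J(p,p))
The quantifier ∀z sits under an odd number of negations (counting the antecedent side of each →), so it flips to ∃z.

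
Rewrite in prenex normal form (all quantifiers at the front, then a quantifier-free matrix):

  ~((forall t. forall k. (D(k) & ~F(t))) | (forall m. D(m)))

exists t. exists k. exists m. ((~D(k) | F(t)) & ~D(m))

Push ¬ through the quantifiers and connectives to reach negation normal form:
  (exists t. exists k. (~D(k) | F(t))) & (exists m. ~D(m))
All bound variables are already distinct, so no renaming is needed.
Extract every quantifier outward, since the variables are now distinct and don't occur free across branches:
  exists t. exists k. exists m. ((~D(k) | F(t)) & ~D(m))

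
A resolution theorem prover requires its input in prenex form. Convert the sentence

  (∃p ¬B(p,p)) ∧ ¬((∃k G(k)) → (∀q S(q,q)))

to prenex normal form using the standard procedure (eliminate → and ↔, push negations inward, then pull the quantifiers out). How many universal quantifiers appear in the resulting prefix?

0

Eliminate → and ↔ using ¬ and ∨.
  (∃p ¬B(p,p)) ∧ ¬(¬(∃k G(k)) ∨ (∀q S(q,q)))
Move each ¬ inward, flipping quantifiers it crosses:
  (∃p ¬B(p,p)) ∧ (∃k G(k)) ∧ (∃q ¬S(q,q))
Finally move all quantifiers to the prefix:
  ∃p ∃k ∃q (¬B(p,p) ∧ G(k) ∧ ¬S(q,q))
The prefix is ∃p ∃k ∃q: 0 universal, 3 existential.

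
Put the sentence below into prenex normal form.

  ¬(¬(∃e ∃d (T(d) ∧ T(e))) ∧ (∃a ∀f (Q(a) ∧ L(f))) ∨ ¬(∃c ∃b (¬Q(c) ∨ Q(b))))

∃e ∃d ∀a ∃f ∃c ∃b ((T(d) ∧ T(e) ∨ ¬Q(a) ∨ ¬L(f)) ∧ (¬Q(c) ∨ Q(b)))

Move each ¬ inward, flipping quantifiers it crosses:
  ((∃e ∃d (T(d) ∧ T(e))) ∨ (∀a ∃f (¬Q(a) ∨ ¬L(f)))) ∧ (∃c ∃b (¬Q(c) ∨ Q(b)))
Extract every quantifier outward, since the variables are now distinct and don't occur free across branches:
  ∃e ∃d ∀a ∃f ∃c ∃b ((T(d) ∧ T(e) ∨ ¬Q(a) ∨ ¬L(f)) ∧ (¬Q(c) ∨ Q(b)))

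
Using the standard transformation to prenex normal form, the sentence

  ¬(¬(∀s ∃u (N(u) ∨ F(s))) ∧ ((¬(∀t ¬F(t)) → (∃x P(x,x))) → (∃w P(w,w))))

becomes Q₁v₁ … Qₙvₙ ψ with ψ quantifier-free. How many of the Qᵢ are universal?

3

Rewrite implications/biconditionals: A → B as ¬A ∨ B.
  ¬(¬(∀s ∃u (N(u) ∨ F(s))) ∧ (¬(¬¬(∀t ¬F(t)) ∨ (∃x P(x,x))) ∨ (∃w P(w,w))))
Move each ¬ inward, flipping quantifiers it crosses:
  (∀s ∃u (N(u) ∨ F(s))) ∨ ((∀t ¬F(t)) ∨ (∃x P(x,x))) ∧ (∀w ¬P(w,w))
All bound variables are already distinct, so no renaming is needed.
Extract every quantifier outward, since the variables are now distinct and don't occur free across branches:
  ∀s ∃u ∀t ∃x ∀w (N(u) ∨ F(s) ∨ (¬F(t) ∨ P(x,x)) ∧ ¬P(w,w))
The prefix is ∀s ∃u ∀t ∃x ∀w: 3 universal, 2 existential.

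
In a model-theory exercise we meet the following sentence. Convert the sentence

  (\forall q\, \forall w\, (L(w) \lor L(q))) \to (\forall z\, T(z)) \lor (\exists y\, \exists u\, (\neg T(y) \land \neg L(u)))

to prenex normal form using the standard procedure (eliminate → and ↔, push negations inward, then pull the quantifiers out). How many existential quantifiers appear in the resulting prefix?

Eliminate → and ↔ using ¬ and ∨.
  \neg (\forall q\, \forall w\, (L(w) \lor L(q))) \lor (\forall z\, T(z)) \lor (\exists y\, \exists u\, (\neg T(y) \land \neg L(u)))
Drive negations inward (¬∀x A ≡ ∃x ¬A, ¬∃x A ≡ ∀x ¬A, De Morgan for ∧/∨):
  (\exists q\, \exists w\, (\neg L(w) \land \neg L(q))) \lor (\forall z\, T(z)) \lor (\exists y\, \exists u\, (\neg T(y) \land \neg L(u)))
All bound variables are already distinct, so no renaming is needed.
Finally move all quantifiers to the prefix:
  \exists q\, \exists w\, \forall z\, \exists y\, \exists u\, (\neg L(w) \land \neg L(q) \lor T(z) \lor \neg T(y) \land \neg L(u))
The prefix is \exists q \exists w \forall z \exists y \exists u: 1 universal, 4 existential.

4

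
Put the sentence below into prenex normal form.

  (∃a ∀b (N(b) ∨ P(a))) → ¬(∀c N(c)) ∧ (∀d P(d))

∀a ∃b ∃c ∀d (¬N(b) ∧ ¬P(a) ∨ ¬N(c) ∧ P(d))

Eliminate → and ↔ using ¬ and ∨.
  ¬(∃a ∀b (N(b) ∨ P(a))) ∨ ¬(∀c N(c)) ∧ (∀d P(d))
Push ¬ through the quantifiers and connectives to reach negation normal form:
  (∀a ∃b (¬N(b) ∧ ¬P(a))) ∨ (∃c ¬N(c)) ∧ (∀d P(d))
All bound variables are already distinct, so no renaming is needed.
Pull the quantifiers to the front (each side's bound variable is not free in the other side):
  ∀a ∃b ∃c ∀d (¬N(b) ∧ ¬P(a) ∨ ¬N(c) ∧ P(d))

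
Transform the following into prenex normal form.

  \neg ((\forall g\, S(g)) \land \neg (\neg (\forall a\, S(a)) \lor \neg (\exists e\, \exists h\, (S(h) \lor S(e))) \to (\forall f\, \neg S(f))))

\exists g\, \forall a\, \exists e\, \exists h\, \forall f\, (\neg S(g) \lor S(a) \land (S(h) \lor S(e)) \lor \neg S(f))

Eliminate → and ↔ using ¬ and ∨.
  \neg ((\forall g\, S(g)) \land \neg (\neg (\neg (\forall a\, S(a)) \lor \neg (\exists e\, \exists h\, (S(h) \lor S(e)))) \lor (\forall f\, \neg S(f))))
Push ¬ through the quantifiers and connectives to reach negation normal form:
  (\exists g\, \neg S(g)) \lor (\forall a\, S(a)) \land (\exists e\, \exists h\, (S(h) \lor S(e))) \lor (\forall f\, \neg S(f))
All bound variables are already distinct, so no renaming is needed.
Extract every quantifier outward, since the variables are now distinct and don't occur free across branches:
  \exists g\, \forall a\, \exists e\, \exists h\, \forall f\, (\neg S(g) \lor S(a) \land (S(h) \lor S(e)) \lor \neg S(f))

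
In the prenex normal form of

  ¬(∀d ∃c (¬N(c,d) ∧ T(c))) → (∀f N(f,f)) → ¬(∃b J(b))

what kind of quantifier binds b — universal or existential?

universal

Eliminate → and ↔ using ¬ and ∨.
  ¬¬(∀d ∃c (¬N(c,d) ∧ T(c))) ∨ ¬(∀f N(f,f)) ∨ ¬(∃b J(b))
Move each ¬ inward, flipping quantifiers it crosses:
  (∀d ∃c (¬N(c,d) ∧ T(c))) ∨ (∃f ¬N(f,f)) ∨ (∀b ¬J(b))
All bound variables are already distinct, so no renaming is needed.
Pull the quantifiers to the front (each side's bound variable is not free in the other side):
  ∀d ∃c ∃f ∀b (¬N(c,d) ∧ T(c) ∨ ¬N(f,f) ∨ ¬J(b))
The quantifier ∃b sits under an odd number of negations (counting the antecedent side of each →), so it flips to ∀b.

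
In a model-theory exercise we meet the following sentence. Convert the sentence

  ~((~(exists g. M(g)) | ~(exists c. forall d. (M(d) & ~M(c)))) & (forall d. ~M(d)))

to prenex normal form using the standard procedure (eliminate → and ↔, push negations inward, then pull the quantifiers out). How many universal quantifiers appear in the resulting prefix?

1

Move each ¬ inward, flipping quantifiers it crosses:
  (exists g. M(g)) & (exists c. forall d. (M(d) & ~M(c))) | (exists d. M(d))
Rename bound variables to avoid capture: d↦a.
  (exists g. M(g)) & (exists c. forall d. (M(d) & ~M(c))) | (exists a. M(a))
Pull the quantifiers to the front (each side's bound variable is not free in the other side):
  exists g. exists c. forall d. exists a. (M(g) & M(d) & ~M(c) | M(a))
The prefix is exists g exists c forall d exists a: 1 universal, 3 existential.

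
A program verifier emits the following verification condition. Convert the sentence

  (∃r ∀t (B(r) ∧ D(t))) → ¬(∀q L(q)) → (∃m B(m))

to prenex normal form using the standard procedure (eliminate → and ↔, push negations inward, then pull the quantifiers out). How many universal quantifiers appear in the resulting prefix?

2

First replace A → B with ¬A ∨ B.
  ¬(∃r ∀t (B(r) ∧ D(t))) ∨ ¬¬(∀q L(q)) ∨ (∃m B(m))
Push ¬ through the quantifiers and connectives to reach negation normal form:
  (∀r ∃t (¬B(r) ∨ ¬D(t))) ∨ (∀q L(q)) ∨ (∃m B(m))
All bound variables are already distinct, so no renaming is needed.
Finally move all quantifiers to the prefix:
  ∀r ∃t ∀q ∃m (¬B(r) ∨ ¬D(t) ∨ L(q) ∨ B(m))
The prefix is ∀r ∃t ∀q ∃m: 2 universal, 2 existential.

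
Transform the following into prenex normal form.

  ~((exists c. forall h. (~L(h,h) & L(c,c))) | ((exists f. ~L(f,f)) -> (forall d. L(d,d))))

Rewrite implications/biconditionals: A → B as ¬A ∨ B.
  ~((exists c. forall h. (~L(h,h) & L(c,c))) | ~(exists f. ~L(f,f)) | (forall d. L(d,d)))
Push ¬ through the quantifiers and connectives to reach negation normal form:
  (forall c. exists h. (L(h,h) | ~L(c,c))) & (exists f. ~L(f,f)) & (exists d. ~L(d,d))
Finally move all quantifiers to the prefix:
  forall c. exists h. exists f. exists d. ((L(h,h) | ~L(c,c)) & ~L(f,f) & ~L(d,d))

forall c. exists h. exists f. exists d. ((L(h,h) | ~L(c,c)) & ~L(f,f) & ~L(d,d))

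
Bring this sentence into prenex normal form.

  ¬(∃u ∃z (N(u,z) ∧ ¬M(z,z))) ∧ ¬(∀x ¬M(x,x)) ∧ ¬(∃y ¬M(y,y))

Push ¬ through the quantifiers and connectives to reach negation normal form:
  (∀u ∀z (¬N(u,z) ∨ M(z,z))) ∧ (∃x M(x,x)) ∧ (∀y M(y,y))
All bound variables are already distinct, so no renaming is needed.
Pull the quantifiers to the front (each side's bound variable is not free in the other side):
  ∀u ∀z ∃x ∀y ((¬N(u,z) ∨ M(z,z)) ∧ M(x,x) ∧ M(y,y))

∀u ∀z ∃x ∀y ((¬N(u,z) ∨ M(z,z)) ∧ M(x,x) ∧ M(y,y))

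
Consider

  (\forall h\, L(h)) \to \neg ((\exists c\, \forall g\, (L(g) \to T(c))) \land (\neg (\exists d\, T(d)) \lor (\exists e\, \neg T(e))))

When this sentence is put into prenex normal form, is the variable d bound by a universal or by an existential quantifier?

existential

Rewrite implications/biconditionals: A → B as ¬A ∨ B.
  \neg (\forall h\, L(h)) \lor \neg ((\exists c\, \forall g\, (\neg L(g) \lor T(c))) \land (\neg (\exists d\, T(d)) \lor (\exists e\, \neg T(e))))
Push ¬ through the quantifiers and connectives to reach negation normal form:
  (\exists h\, \neg L(h)) \lor (\forall c\, \exists g\, (L(g) \land \neg T(c))) \lor (\exists d\, T(d)) \land (\forall e\, T(e))
Pull the quantifiers to the front (each side's bound variable is not free in the other side):
  \exists h\, \forall c\, \exists g\, \exists d\, \forall e\, (\neg L(h) \lor L(g) \land \neg T(c) \lor T(d) \land T(e))
The quantifier \exists d sits under an even number of negations (counting the antecedent side of each →), so it remains existential.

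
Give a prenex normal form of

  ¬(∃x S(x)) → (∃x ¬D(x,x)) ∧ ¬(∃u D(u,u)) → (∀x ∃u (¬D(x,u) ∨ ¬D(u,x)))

∃x ∀z ∃u ∀y1 ∃u1 (S(x) ∨ D(z,z) ∨ D(u,u) ∨ ¬D(y1,u1) ∨ ¬D(u1,y1))

First replace A → B with ¬A ∨ B.
  ¬¬(∃x S(x)) ∨ ¬((∃x ¬D(x,x)) ∧ ¬(∃u D(u,u))) ∨ (∀x ∃u (¬D(x,u) ∨ ¬D(u,x)))
Push ¬ through the quantifiers and connectives to reach negation normal form:
  (∃x S(x)) ∨ (∀x D(x,x)) ∨ (∃u D(u,u)) ∨ (∀x ∃u (¬D(x,u) ∨ ¬D(u,x)))
Rename bound variables to avoid capture: x↦z, x↦y1, u↦u1.
  (∃x S(x)) ∨ (∀z D(z,z)) ∨ (∃u D(u,u)) ∨ (∀y1 ∃u1 (¬D(y1,u1) ∨ ¬D(u1,y1)))
Pull the quantifiers to the front (each side's bound variable is not free in the other side):
  ∃x ∀z ∃u ∀y1 ∃u1 (S(x) ∨ D(z,z) ∨ D(u,u) ∨ ¬D(y1,u1) ∨ ¬D(u1,y1))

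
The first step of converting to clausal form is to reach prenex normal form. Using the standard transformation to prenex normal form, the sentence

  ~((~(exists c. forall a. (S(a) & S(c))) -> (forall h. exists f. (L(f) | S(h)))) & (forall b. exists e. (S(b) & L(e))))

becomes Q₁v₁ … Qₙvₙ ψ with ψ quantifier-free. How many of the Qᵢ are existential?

3

Eliminate → and ↔ using ¬ and ∨.
  ~((~~(exists c. forall a. (S(a) & S(c))) | (forall h. exists f. (L(f) | S(h)))) & (forall b. exists e. (S(b) & L(e))))
Push ¬ through the quantifiers and connectives to reach negation normal form:
  (forall c. exists a. (~S(a) | ~S(c))) & (exists h. forall f. (~L(f) & ~S(h))) | (exists b. forall e. (~S(b) | ~L(e)))
All bound variables are already distinct, so no renaming is needed.
Finally move all quantifiers to the prefix:
  forall c. exists a. exists h. forall f. exists b. forall e. ((~S(a) | ~S(c)) & ~L(f) & ~S(h) | ~S(b) | ~L(e))
The prefix is forall c exists a exists h forall f exists b forall e: 3 universal, 3 existential.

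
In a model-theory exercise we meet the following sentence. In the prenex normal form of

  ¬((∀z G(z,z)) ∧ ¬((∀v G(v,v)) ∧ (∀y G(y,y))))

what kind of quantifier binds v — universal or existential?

Push ¬ through the quantifiers and connectives to reach negation normal form:
  (∃z ¬G(z,z)) ∨ (∀v G(v,v)) ∧ (∀y G(y,y))
All bound variables are already distinct, so no renaming is needed.
Pull the quantifiers to the front (each side's bound variable is not free in the other side):
  ∃z ∀v ∀y (¬G(z,z) ∨ G(v,v) ∧ G(y,y))
The quantifier ∀v sits under an even number of negations, so it remains universal.

universal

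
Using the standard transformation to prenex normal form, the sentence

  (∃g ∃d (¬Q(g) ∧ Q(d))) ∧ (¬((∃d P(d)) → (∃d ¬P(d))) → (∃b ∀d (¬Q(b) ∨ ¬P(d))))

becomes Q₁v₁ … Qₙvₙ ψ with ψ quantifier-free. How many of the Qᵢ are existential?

4

Eliminate → and ↔ using ¬ and ∨.
  (∃g ∃d (¬Q(g) ∧ Q(d))) ∧ (¬¬(¬(∃d P(d)) ∨ (∃d ¬P(d))) ∨ (∃b ∀d (¬Q(b) ∨ ¬P(d))))
Move each ¬ inward, flipping quantifiers it crosses:
  (∃g ∃d (¬Q(g) ∧ Q(d))) ∧ ((∀d ¬P(d)) ∨ (∃d ¬P(d)) ∨ (∃b ∀d (¬Q(b) ∨ ¬P(d))))
Rename bound variables to avoid capture: d↦z, d↦w, d↦u.
  (∃g ∃d (¬Q(g) ∧ Q(d))) ∧ ((∀z ¬P(z)) ∨ (∃w ¬P(w)) ∨ (∃b ∀u (¬Q(b) ∨ ¬P(u))))
Pull the quantifiers to the front (each side's bound variable is not free in the other side):
  ∃g ∃d ∀z ∃w ∃b ∀u (¬Q(g) ∧ Q(d) ∧ (¬P(z) ∨ ¬P(w) ∨ ¬Q(b) ∨ ¬P(u)))
The prefix is ∃g ∃d ∀z ∃w ∃b ∀u: 2 universal, 4 existential.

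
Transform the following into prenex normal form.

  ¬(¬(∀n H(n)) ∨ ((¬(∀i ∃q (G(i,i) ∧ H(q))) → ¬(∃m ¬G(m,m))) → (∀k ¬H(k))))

Rewrite implications/biconditionals: A → B as ¬A ∨ B.
  ¬(¬(∀n H(n)) ∨ ¬(¬¬(∀i ∃q (G(i,i) ∧ H(q))) ∨ ¬(∃m ¬G(m,m))) ∨ (∀k ¬H(k)))
Move each ¬ inward, flipping quantifiers it crosses:
  (∀n H(n)) ∧ ((∀i ∃q (G(i,i) ∧ H(q))) ∨ (∀m G(m,m))) ∧ (∃k H(k))
All bound variables are already distinct, so no renaming is needed.
Finally move all quantifiers to the prefix:
  ∀n ∀i ∃q ∀m ∃k (H(n) ∧ (G(i,i) ∧ H(q) ∨ G(m,m)) ∧ H(k))

∀n ∀i ∃q ∀m ∃k (H(n) ∧ (G(i,i) ∧ H(q) ∨ G(m,m)) ∧ H(k))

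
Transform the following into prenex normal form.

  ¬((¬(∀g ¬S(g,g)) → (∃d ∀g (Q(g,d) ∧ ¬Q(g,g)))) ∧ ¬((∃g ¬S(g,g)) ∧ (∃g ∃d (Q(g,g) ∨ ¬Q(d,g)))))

∃g ∀d ∃x ∃v1 ∃a ∃t (S(g,g) ∧ (¬Q(x,d) ∨ Q(x,x)) ∨ ¬S(v1,v1) ∧ (Q(a,a) ∨ ¬Q(t,a)))

Eliminate → and ↔ using ¬ and ∨.
  ¬((¬¬(∀g ¬S(g,g)) ∨ (∃d ∀g (Q(g,d) ∧ ¬Q(g,g)))) ∧ ¬((∃g ¬S(g,g)) ∧ (∃g ∃d (Q(g,g) ∨ ¬Q(d,g)))))
Drive negations inward (¬∀x A ≡ ∃x ¬A, ¬∃x A ≡ ∀x ¬A, De Morgan for ∧/∨):
  (∃g S(g,g)) ∧ (∀d ∃g (¬Q(g,d) ∨ Q(g,g))) ∨ (∃g ¬S(g,g)) ∧ (∃g ∃d (Q(g,g) ∨ ¬Q(d,g)))
Give each quantifier a distinct variable: g↦x, g↦v1, g↦a, d↦t.
  (∃g S(g,g)) ∧ (∀d ∃x (¬Q(x,d) ∨ Q(x,x))) ∨ (∃v1 ¬S(v1,v1)) ∧ (∃a ∃t (Q(a,a) ∨ ¬Q(t,a)))
Pull the quantifiers to the front (each side's bound variable is not free in the other side):
  ∃g ∀d ∃x ∃v1 ∃a ∃t (S(g,g) ∧ (¬Q(x,d) ∨ Q(x,x)) ∨ ¬S(v1,v1) ∧ (Q(a,a) ∨ ¬Q(t,a)))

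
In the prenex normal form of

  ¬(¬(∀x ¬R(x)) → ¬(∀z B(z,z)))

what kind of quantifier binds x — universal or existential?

Eliminate → and ↔ using ¬ and ∨.
  ¬(¬¬(∀x ¬R(x)) ∨ ¬(∀z B(z,z)))
Push ¬ through the quantifiers and connectives to reach negation normal form:
  (∃x R(x)) ∧ (∀z B(z,z))
Finally move all quantifiers to the prefix:
  ∃x ∀z (R(x) ∧ B(z,z))
The quantifier ∀x sits under an odd number of negations (counting the antecedent side of each →), so it flips to ∃x.

existential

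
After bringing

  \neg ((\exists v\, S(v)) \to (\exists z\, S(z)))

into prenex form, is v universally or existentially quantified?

existential

Rewrite implications/biconditionals: A → B as ¬A ∨ B.
  \neg (\neg (\exists v\, S(v)) \lor (\exists z\, S(z)))
Drive negations inward (¬∀x A ≡ ∃x ¬A, ¬∃x A ≡ ∀x ¬A, De Morgan for ∧/∨):
  (\exists v\, S(v)) \land (\forall z\, \neg S(z))
Pull the quantifiers to the front (each side's bound variable is not free in the other side):
  \exists v\, \forall z\, (S(v) \land \neg S(z))
The quantifier \exists v sits under an even number of negations (counting the antecedent side of each →), so it remains existential.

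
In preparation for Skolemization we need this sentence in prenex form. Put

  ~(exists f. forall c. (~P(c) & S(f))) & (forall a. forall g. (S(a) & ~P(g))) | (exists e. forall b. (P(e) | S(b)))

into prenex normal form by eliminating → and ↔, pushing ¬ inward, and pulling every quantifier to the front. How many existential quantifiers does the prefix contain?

2

Move each ¬ inward, flipping quantifiers it crosses:
  (forall f. exists c. (P(c) | ~S(f))) & (forall a. forall g. (S(a) & ~P(g))) | (exists e. forall b. (P(e) | S(b)))
Extract every quantifier outward, since the variables are now distinct and don't occur free across branches:
  forall f. exists c. forall a. forall g. exists e. forall b. ((P(c) | ~S(f)) & S(a) & ~P(g) | P(e) | S(b))
The prefix is forall f exists c forall a forall g exists e forall b: 4 universal, 2 existential.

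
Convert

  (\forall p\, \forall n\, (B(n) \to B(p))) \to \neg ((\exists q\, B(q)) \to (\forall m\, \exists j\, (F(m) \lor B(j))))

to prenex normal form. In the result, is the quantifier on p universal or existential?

existential

First replace A → B with ¬A ∨ B.
  \neg (\forall p\, \forall n\, (\neg B(n) \lor B(p))) \lor \neg (\neg (\exists q\, B(q)) \lor (\forall m\, \exists j\, (F(m) \lor B(j))))
Push ¬ through the quantifiers and connectives to reach negation normal form:
  (\exists p\, \exists n\, (B(n) \land \neg B(p))) \lor (\exists q\, B(q)) \land (\exists m\, \forall j\, (\neg F(m) \land \neg B(j)))
Pull the quantifiers to the front (each side's bound variable is not free in the other side):
  \exists p\, \exists n\, \exists q\, \exists m\, \forall j\, (B(n) \land \neg B(p) \lor B(q) \land \neg F(m) \land \neg B(j))
The quantifier \forall p sits under an odd number of negations (counting the antecedent side of each →), so it flips to \exists p.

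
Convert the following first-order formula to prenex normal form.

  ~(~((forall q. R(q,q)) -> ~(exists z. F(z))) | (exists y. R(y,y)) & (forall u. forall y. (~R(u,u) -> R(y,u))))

First replace A → B with ¬A ∨ B.
  ~(~(~(forall q. R(q,q)) | ~(exists z. F(z))) | (exists y. R(y,y)) & (forall u. forall y. (~~R(u,u) | R(y,u))))
Move each ¬ inward, flipping quantifiers it crosses:
  ((exists q. ~R(q,q)) | (forall z. ~F(z))) & ((forall y. ~R(y,y)) | (exists u. exists y. (~R(u,u) & ~R(y,u))))
Give each quantifier a distinct variable: y↦x1.
  ((exists q. ~R(q,q)) | (forall z. ~F(z))) & ((forall y. ~R(y,y)) | (exists u. exists x1. (~R(u,u) & ~R(x1,u))))
Pull the quantifiers to the front (each side's bound variable is not free in the other side):
  exists q. forall z. forall y. exists u. exists x1. ((~R(q,q) | ~F(z)) & (~R(y,y) | ~R(u,u) & ~R(x1,u)))

exists q. forall z. forall y. exists u. exists x1. ((~R(q,q) | ~F(z)) & (~R(y,y) | ~R(u,u) & ~R(x1,u)))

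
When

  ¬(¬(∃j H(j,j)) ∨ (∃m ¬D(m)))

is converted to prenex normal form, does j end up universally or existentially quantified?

existential

Push ¬ through the quantifiers and connectives to reach negation normal form:
  (∃j H(j,j)) ∧ (∀m D(m))
All bound variables are already distinct, so no renaming is needed.
Extract every quantifier outward, since the variables are now distinct and don't occur free across branches:
  ∃j ∀m (H(j,j) ∧ D(m))
The quantifier ∃j sits under an even number of negations, so it remains existential.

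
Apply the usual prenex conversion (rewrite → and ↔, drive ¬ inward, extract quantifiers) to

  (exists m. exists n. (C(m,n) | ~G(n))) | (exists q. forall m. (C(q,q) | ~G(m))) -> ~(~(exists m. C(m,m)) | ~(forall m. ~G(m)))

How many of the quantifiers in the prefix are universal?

4

First replace A → B with ¬A ∨ B.
  ~((exists m. exists n. (C(m,n) | ~G(n))) | (exists q. forall m. (C(q,q) | ~G(m)))) | ~(~(exists m. C(m,m)) | ~(forall m. ~G(m)))
Move each ¬ inward, flipping quantifiers it crosses:
  (forall m. forall n. (~C(m,n) & G(n))) & (forall q. exists m. (~C(q,q) & G(m))) | (exists m. C(m,m)) & (forall m. ~G(m))
Give each quantifier a distinct variable: m↦a, m↦w, m↦y1.
  (forall m. forall n. (~C(m,n) & G(n))) & (forall q. exists a. (~C(q,q) & G(a))) | (exists w. C(w,w)) & (forall y1. ~G(y1))
Extract every quantifier outward, since the variables are now distinct and don't occur free across branches:
  forall m. forall n. forall q. exists a. exists w. forall y1. (~C(m,n) & G(n) & ~C(q,q) & G(a) | C(w,w) & ~G(y1))
The prefix is forall m forall n forall q exists a exists w forall y1: 4 universal, 2 existential.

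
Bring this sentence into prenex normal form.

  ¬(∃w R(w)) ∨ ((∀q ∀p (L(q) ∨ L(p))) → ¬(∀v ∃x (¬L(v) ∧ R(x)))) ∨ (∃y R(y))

Rewrite implications/biconditionals: A → B as ¬A ∨ B.
  ¬(∃w R(w)) ∨ ¬(∀q ∀p (L(q) ∨ L(p))) ∨ ¬(∀v ∃x (¬L(v) ∧ R(x))) ∨ (∃y R(y))
Move each ¬ inward, flipping quantifiers it crosses:
  (∀w ¬R(w)) ∨ (∃q ∃p (¬L(q) ∧ ¬L(p))) ∨ (∃v ∀x (L(v) ∨ ¬R(x))) ∨ (∃y R(y))
Extract every quantifier outward, since the variables are now distinct and don't occur free across branches:
  ∀w ∃q ∃p ∃v ∀x ∃y (¬R(w) ∨ ¬L(q) ∧ ¬L(p) ∨ L(v) ∨ ¬R(x) ∨ R(y))

∀w ∃q ∃p ∃v ∀x ∃y (¬R(w) ∨ ¬L(q) ∧ ¬L(p) ∨ L(v) ∨ ¬R(x) ∨ R(y))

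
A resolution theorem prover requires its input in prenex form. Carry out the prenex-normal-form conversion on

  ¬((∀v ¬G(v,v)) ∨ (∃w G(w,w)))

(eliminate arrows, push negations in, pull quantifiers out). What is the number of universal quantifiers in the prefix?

1

Move each ¬ inward, flipping quantifiers it crosses:
  (∃v G(v,v)) ∧ (∀w ¬G(w,w))
All bound variables are already distinct, so no renaming is needed.
Finally move all quantifiers to the prefix:
  ∃v ∀w (G(v,v) ∧ ¬G(w,w))
The prefix is ∃v ∀w: 1 universal, 1 existential.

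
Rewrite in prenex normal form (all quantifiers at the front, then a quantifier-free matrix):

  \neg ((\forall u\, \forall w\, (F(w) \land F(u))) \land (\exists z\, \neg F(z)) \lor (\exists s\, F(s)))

Move each ¬ inward, flipping quantifiers it crosses:
  ((\exists u\, \exists w\, (\neg F(w) \lor \neg F(u))) \lor (\forall z\, F(z))) \land (\forall s\, \neg F(s))
All bound variables are already distinct, so no renaming is needed.
Extract every quantifier outward, since the variables are now distinct and don't occur free across branches:
  \exists u\, \exists w\, \forall z\, \forall s\, ((\neg F(w) \lor \neg F(u) \lor F(z)) \land \neg F(s))

\exists u\, \exists w\, \forall z\, \forall s\, ((\neg F(w) \lor \neg F(u) \lor F(z)) \land \neg F(s))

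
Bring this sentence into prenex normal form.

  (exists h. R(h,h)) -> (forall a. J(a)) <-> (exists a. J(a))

Rewrite implications/biconditionals: A → B as ¬A ∨ B; A ↔ B as (¬A ∨ B) ∧ (¬B ∨ A).
  (~(~(exists h. R(h,h)) | (forall a. J(a))) | (exists a. J(a))) & (~(exists a. J(a)) | ~(exists h. R(h,h)) | (forall a. J(a)))
Drive negations inward (¬∀x A ≡ ∃x ¬A, ¬∃x A ≡ ∀x ¬A, De Morgan for ∧/∨):
  ((exists h. R(h,h)) & (exists a. ~J(a)) | (exists a. J(a))) & ((forall a. ~J(a)) | (forall h. ~R(h,h)) | (forall a. J(a)))
Standardize variables apart so no two quantifiers bind the same name: a↦u1, a↦w1, h↦b, a↦q.
  ((exists h. R(h,h)) & (exists a. ~J(a)) | (exists u1. J(u1))) & ((forall w1. ~J(w1)) | (forall b. ~R(b,b)) | (forall q. J(q)))
Pull the quantifiers to the front (each side's bound variable is not free in the other side):
  exists h. exists a. exists u1. forall w1. forall b. forall q. ((R(h,h) & ~J(a) | J(u1)) & (~J(w1) | ~R(b,b) | J(q)))

exists h. exists a. exists u1. forall w1. forall b. forall q. ((R(h,h) & ~J(a) | J(u1)) & (~J(w1) | ~R(b,b) | J(q)))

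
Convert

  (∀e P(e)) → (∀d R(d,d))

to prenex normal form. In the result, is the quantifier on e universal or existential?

First replace A → B with ¬A ∨ B.
  ¬(∀e P(e)) ∨ (∀d R(d,d))
Move each ¬ inward, flipping quantifiers it crosses:
  (∃e ¬P(e)) ∨ (∀d R(d,d))
All bound variables are already distinct, so no renaming is needed.
Pull the quantifiers to the front (each side's bound variable is not free in the other side):
  ∃e ∀d (¬P(e) ∨ R(d,d))
The quantifier ∀e sits under an odd number of negations (counting the antecedent side of each →), so it flips to ∃e.

existential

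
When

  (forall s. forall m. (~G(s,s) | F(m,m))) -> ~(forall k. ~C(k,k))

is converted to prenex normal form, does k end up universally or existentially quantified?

Rewrite implications/biconditionals: A → B as ¬A ∨ B.
  ~(forall s. forall m. (~G(s,s) | F(m,m))) | ~(forall k. ~C(k,k))
Move each ¬ inward, flipping quantifiers it crosses:
  (exists s. exists m. (G(s,s) & ~F(m,m))) | (exists k. C(k,k))
Extract every quantifier outward, since the variables are now distinct and don't occur free across branches:
  exists s. exists m. exists k. (G(s,s) & ~F(m,m) | C(k,k))
The quantifier forall k sits under an odd number of negations (counting the antecedent side of each →), so it flips to exists k.

existential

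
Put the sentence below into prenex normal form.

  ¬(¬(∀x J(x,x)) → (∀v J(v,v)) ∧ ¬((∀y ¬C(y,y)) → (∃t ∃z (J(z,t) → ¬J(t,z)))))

Eliminate → and ↔ using ¬ and ∨.
  ¬(¬¬(∀x J(x,x)) ∨ (∀v J(v,v)) ∧ ¬(¬(∀y ¬C(y,y)) ∨ (∃t ∃z (¬J(z,t) ∨ ¬J(t,z)))))
Move each ¬ inward, flipping quantifiers it crosses:
  (∃x ¬J(x,x)) ∧ ((∃v ¬J(v,v)) ∨ (∃y C(y,y)) ∨ (∃t ∃z (¬J(z,t) ∨ ¬J(t,z))))
All bound variables are already distinct, so no renaming is needed.
Finally move all quantifiers to the prefix:
  ∃x ∃v ∃y ∃t ∃z (¬J(x,x) ∧ (¬J(v,v) ∨ C(y,y) ∨ ¬J(z,t) ∨ ¬J(t,z)))

∃x ∃v ∃y ∃t ∃z (¬J(x,x) ∧ (¬J(v,v) ∨ C(y,y) ∨ ¬J(z,t) ∨ ¬J(t,z)))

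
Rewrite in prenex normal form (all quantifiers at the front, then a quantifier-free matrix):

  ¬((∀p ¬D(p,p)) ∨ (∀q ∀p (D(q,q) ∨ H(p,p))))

Push ¬ through the quantifiers and connectives to reach negation normal form:
  (∃p D(p,p)) ∧ (∃q ∃p (¬D(q,q) ∧ ¬H(p,p)))
Standardize variables apart so no two quantifiers bind the same name: p↦u.
  (∃p D(p,p)) ∧ (∃q ∃u (¬D(q,q) ∧ ¬H(u,u)))
Extract every quantifier outward, since the variables are now distinct and don't occur free across branches:
  ∃p ∃q ∃u (D(p,p) ∧ ¬D(q,q) ∧ ¬H(u,u))

∃p ∃q ∃u (D(p,p) ∧ ¬D(q,q) ∧ ¬H(u,u))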